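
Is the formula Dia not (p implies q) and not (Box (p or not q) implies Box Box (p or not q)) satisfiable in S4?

1. Dia not (p implies q) and not (Box (p or not q) implies Box Box (p or not q)), 0
2. Dia not (p implies q), 0
3. not (Box (p or not q) implies Box Box (p or not q)), 0
4. Box (p or not q), 0
5. not Box Box (p or not q), 0
6. p or not q, 0
7. not q, 0
8. not (p implies q), 1
9. p, 1
10. not q, 1
11. p or not q, 1
12. not Box (p or not q), 2
13. p or not q, 2
14. not q, 2
15. not (p or not q), 3
16. not p, 3
17. q, 3
18. p or not q, 3
19. not q, 3
Accessibility: 0R0, 0R1, 0R2, 0R3, 1R1, 2R2, 2R3, 3R3
Branch closes: q and not q both at 3.
All branches of the tableau close; one closing branch shown above.

No, unsatisfiable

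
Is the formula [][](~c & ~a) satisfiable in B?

Satisfiable (open branch found)

1. [][](~c & ~a), 0
2. [](~c & ~a), 0
3. ~c & ~a, 0
4. ~c, 0
5. ~a, 0
Accessibility: 0R0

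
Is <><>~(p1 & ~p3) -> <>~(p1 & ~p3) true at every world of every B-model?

Invalid (countermodel exists)

Tableau for the negation ~(<><>~(p1 & ~p3) -> <>~(p1 & ~p3)):
1. ~(<><>~(p1 & ~p3) -> <>~(p1 & ~p3)), w0
2. <><>~(p1 & ~p3), w0   [~->-rule on 1]
3. ~<>~(p1 & ~p3), w0   [~->-rule on 1]
4. p1 & ~p3, w0   [~<>-rule on 3 via w0Rw0]
5. p1, w0   [&-rule on 4]
6. ~p3, w0   [&-rule on 4]
7. <>~(p1 & ~p3), w1   [<>-rule on 2: fresh world w1, w0Rw1]
8. p1 & ~p3, w1   [~<>-rule on 3 via w0Rw1]
9. p1, w1   [&-rule on 8]
10. ~p3, w1   [&-rule on 8]
11. ~(p1 & ~p3), w2   [<>-rule on 7: fresh world w2, w1Rw2]
12. p3, w2   [~&-rule on 11 (branches; this branch)]
Accessibility: w0Rw0, w0Rw1, w1Rw0, w1Rw1, w1Rw2, w2Rw1, w2Rw2
The negation has an open branch (countermodel exists).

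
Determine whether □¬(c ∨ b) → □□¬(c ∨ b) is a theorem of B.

Not valid

Tableau for the negation ¬(□¬(c ∨ b) → □□¬(c ∨ b)):
1. ¬(□¬(c ∨ b) → □□¬(c ∨ b)), w0
2. □¬(c ∨ b), w0
3. ¬□□¬(c ∨ b), w0
4. ¬(c ∨ b), w0
5. ¬c, w0
6. ¬b, w0
7. ¬□¬(c ∨ b), w1
8. ¬(c ∨ b), w1
9. ¬c, w1
10. ¬b, w1
11. c ∨ b, w2
12. b, w2
Accessibility: w0Rw0, w0Rw1, w1Rw0, w1Rw1, w1Rw2, w2Rw1, w2Rw2
The negation has an open branch (countermodel exists).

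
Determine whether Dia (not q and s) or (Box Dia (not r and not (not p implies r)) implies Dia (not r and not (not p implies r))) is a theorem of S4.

Yes, valid

Tableau for the negation not (Dia (not q and s) or (Box Dia (not r and not (not p implies r)) implies Dia (not r and not (not p implies r)))):
1. not (Dia (not q and s) or (Box Dia (not r and not (not p implies r)) implies Dia (not r and not (not p implies r)))), 0
2. not Dia (not q and s), 0
3. not (Box Dia (not r and not (not p implies r)) implies Dia (not r and not (not p implies r))), 0
4. Box Dia (not r and not (not p implies r)), 0
5. not Dia (not r and not (not p implies r)), 0
6. not (not q and s), 0
7. Dia (not r and not (not p implies r)), 0
8. not (not r and not (not p implies r)), 0
9. not s, 0
10. not p implies r, 0
11. r, 0
12. not r and not (not p implies r), 1
13. not r, 1
14. not (not p implies r), 1
15. not p, 1
16. not (not q and s), 1
17. Dia (not r and not (not p implies r)), 1
18. not (not r and not (not p implies r)), 1
19. not s, 1
20. not p implies r, 1
21. r, 1
Accessibility: 0R0, 0R1, 1R1
Branch closes: r and not r both at 1.
All branches of the negation close; one closing branch shown above.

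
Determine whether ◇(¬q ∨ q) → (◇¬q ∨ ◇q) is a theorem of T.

Tableau for the negation ¬(◇(¬q ∨ q) → (◇¬q ∨ ◇q)):
1. ¬(◇(¬q ∨ q) → (◇¬q ∨ ◇q)), 0
2. ◇(¬q ∨ q), 0
3. ¬(◇¬q ∨ ◇q), 0
4. ¬◇¬q, 0
5. ¬◇q, 0
6. q, 0
7. ¬q, 0
Accessibility: 0R0
Branch closes: q and ¬q both at 0.
Every branch of the negation's tableau closes; the branch above is one of them.

Valid in T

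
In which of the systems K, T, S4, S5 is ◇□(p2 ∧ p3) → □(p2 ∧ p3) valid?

S5

S5-tableau for the negation ¬(◇□(p2 ∧ p3) → □(p2 ∧ p3)):
1. ¬(◇□(p2 ∧ p3) → □(p2 ∧ p3)), u
2. ◇□(p2 ∧ p3), u   [¬→-rule on 1]
3. ¬□(p2 ∧ p3), u   [¬→-rule on 1]
4. □(p2 ∧ p3), v   [◇-rule on 2: fresh world v, uRv]
5. p2 ∧ p3, u   [□-rule on 4 via vRu]
6. p2, u   [∧-rule on 5]
7. p3, u   [∧-rule on 5]
8. p2 ∧ p3, v   [□-rule on 4 via vRv]
9. p2, v   [∧-rule on 8]
10. p3, v   [∧-rule on 8]
11. ¬(p2 ∧ p3), w   [¬□-rule on 3: fresh world w, uRw]
12. p2 ∧ p3, w   [□-rule on 4 via vRw]
13. p2, w   [∧-rule on 12]
14. p3, w   [∧-rule on 12]
15. ¬p3, w   [¬∧-rule on 11 (branches; this branch)]
Accessibility: uRu, uRv, uRw, vRu, vRv, vRw, wRu, wRv, wRw
Branch closes: p3 and ¬p3 both at w.
Every branch closes (one shown): valid in S5.
S4-tableau for the negation ¬(◇□(p2 ∧ p3) → □(p2 ∧ p3)):
1. ¬(◇□(p2 ∧ p3) → □(p2 ∧ p3)), u
2. ◇□(p2 ∧ p3), u   [¬→-rule on 1]
3. ¬□(p2 ∧ p3), u   [¬→-rule on 1]
4. □(p2 ∧ p3), v   [◇-rule on 2: fresh world v, uRv]
5. p2 ∧ p3, v   [□-rule on 4 via vRv]
6. p2, v   [∧-rule on 5]
7. p3, v   [∧-rule on 5]
8. ¬(p2 ∧ p3), w   [¬□-rule on 3: fresh world w, uRw]
9. ¬p3, w   [¬∧-rule on 8 (branches; this branch)]
Accessibility: uRu, uRv, uRw, vRv, wRw
Complete open branch: countermodel on an S4-frame, so not valid in S4, nor in K, T (the same frame is also a K-frame and a T-frame).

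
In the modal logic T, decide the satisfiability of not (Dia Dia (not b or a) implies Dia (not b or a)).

1. not (Dia Dia (not b or a) implies Dia (not b or a)), w0
2. Dia Dia (not b or a), w0
3. not Dia (not b or a), w0
4. not (not b or a), w0
5. b, w0
6. not a, w0
7. Dia (not b or a), w1
8. not (not b or a), w1
9. b, w1
10. not a, w1
11. not b or a, w2
12. a, w2
Accessibility: w0Rw0, w0Rw1, w1Rw1, w1Rw2, w2Rw2

Satisfiable (open branch found)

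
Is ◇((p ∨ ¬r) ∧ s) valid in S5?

Tableau for the negation ¬◇((p ∨ ¬r) ∧ s):
1. ¬◇((p ∨ ¬r) ∧ s), w0
2. ¬((p ∨ ¬r) ∧ s), w0
3. ¬s, w0
Accessibility: w0Rw0
The negation has an open branch (countermodel exists).

No, not valid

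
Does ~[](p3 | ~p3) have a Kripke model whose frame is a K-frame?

1. ~[](p3 | ~p3), u
2. ~(p3 | ~p3), v   [~[]-rule on 1: fresh world v, uRv]
3. ~p3, v   [~|-rule on 2]
4. p3, v   [~|-rule on 2]
Accessibility: uRv
Branch closes: p3 and ~p3 both at v.
Every branch closes; the branch above is one of them.

No, unsatisfiable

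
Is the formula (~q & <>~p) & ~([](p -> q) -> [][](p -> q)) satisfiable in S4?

1. (~q & <>~p) & ~([](p -> q) -> [][](p -> q)), w0
2. ~q & <>~p, w0
3. ~([](p -> q) -> [][](p -> q)), w0
4. ~q, w0
5. <>~p, w0
6. [](p -> q), w0
7. ~[][](p -> q), w0
8. p -> q, w0
9. ~p, w0
10. ~p, w1
11. p -> q, w1
12. q, w1
13. ~[](p -> q), w2
14. p -> q, w2
15. q, w2
16. ~(p -> q), w3
17. p, w3
18. ~q, w3
19. p -> q, w3
20. q, w3
Accessibility: w0Rw0, w0Rw1, w0Rw2, w0Rw3, w1Rw1, w2Rw2, w2Rw3, w3Rw3
Branch closes: q and ~q both at w3.
Every branch closes; the branch above is one of them.

Unsatisfiable (every branch closes)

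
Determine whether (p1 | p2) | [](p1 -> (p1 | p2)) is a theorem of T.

Valid in T

Tableau for the negation ~((p1 | p2) | [](p1 -> (p1 | p2))):
1. ~((p1 | p2) | [](p1 -> (p1 | p2))), 0
2. ~(p1 | p2), 0
3. ~[](p1 -> (p1 | p2)), 0
4. ~p1, 0
5. ~p2, 0
6. ~(p1 -> (p1 | p2)), 1
7. p1, 1
8. ~(p1 | p2), 1
9. ~p1, 1
10. ~p2, 1
Accessibility: 0R0, 0R1, 1R1
Branch closes: p1 and ~p1 both at 1.
All branches of the negation close; one closing branch shown above.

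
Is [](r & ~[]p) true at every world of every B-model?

Invalid (countermodel exists)

Tableau for the negation ~[](r & ~[]p):
1. ~[](r & ~[]p), 0
2. ~(r & ~[]p), 1   [~[]-rule on 1: fresh world 1, 0R1]
3. []p, 1   [~&-rule on 2 (branches; this branch)]
4. p, 0   [[]-rule on 3 via 1R0]
5. p, 1   [[]-rule on 3 via 1R1]
Accessibility: 0R0, 0R1, 1R0, 1R1
The negation has an open branch (countermodel exists).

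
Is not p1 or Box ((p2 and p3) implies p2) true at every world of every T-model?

Yes, valid

Tableau for the negation not (not p1 or Box ((p2 and p3) implies p2)):
1. not (not p1 or Box ((p2 and p3) implies p2)), w0
2. p1, w0
3. not Box ((p2 and p3) implies p2), w0
4. not ((p2 and p3) implies p2), w1
5. p2 and p3, w1
6. not p2, w1
7. p2, w1
8. p3, w1
Accessibility: w0Rw0, w0Rw1, w1Rw1
Branch closes: p2 and not p2 both at w1.
Every branch of the negation's tableau closes; the branch above is one of them.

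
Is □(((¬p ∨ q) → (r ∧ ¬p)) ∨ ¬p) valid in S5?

Tableau for the negation ¬□(((¬p ∨ q) → (r ∧ ¬p)) ∨ ¬p):
1. ¬□(((¬p ∨ q) → (r ∧ ¬p)) ∨ ¬p), u
2. ¬(((¬p ∨ q) → (r ∧ ¬p)) ∨ ¬p), v   [¬□-rule on 1: fresh world v, uRv]
3. ¬((¬p ∨ q) → (r ∧ ¬p)), v   [¬∨-rule on 2]
4. p, v   [¬∨-rule on 2]
5. ¬p ∨ q, v   [¬→-rule on 3]
6. ¬(r ∧ ¬p), v   [¬→-rule on 3]
7. q, v   [∨-rule on 5 (branches; this branch)]
Accessibility: uRu, uRv, vRu, vRv
The negation has an open branch (countermodel exists).

Invalid (countermodel exists)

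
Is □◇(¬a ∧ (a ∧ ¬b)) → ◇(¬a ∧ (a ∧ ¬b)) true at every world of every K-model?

Tableau for the negation ¬(□◇(¬a ∧ (a ∧ ¬b)) → ◇(¬a ∧ (a ∧ ¬b))):
1. ¬(□◇(¬a ∧ (a ∧ ¬b)) → ◇(¬a ∧ (a ∧ ¬b))), 0
2. □◇(¬a ∧ (a ∧ ¬b)), 0
3. ¬◇(¬a ∧ (a ∧ ¬b)), 0
The negation has an open branch (countermodel exists).

Invalid (countermodel exists)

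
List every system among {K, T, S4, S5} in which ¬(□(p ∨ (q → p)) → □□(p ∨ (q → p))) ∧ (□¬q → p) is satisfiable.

S4-tableau for the formula:
1. ¬(□(p ∨ (q → p)) → □□(p ∨ (q → p))) ∧ (□¬q → p), 0
2. ¬(□(p ∨ (q → p)) → □□(p ∨ (q → p))), 0   [∧-rule on 1]
3. □¬q → p, 0   [∧-rule on 1]
4. □(p ∨ (q → p)), 0   [¬→-rule on 2]
5. ¬□□(p ∨ (q → p)), 0   [¬→-rule on 2]
6. p ∨ (q → p), 0   [□-rule on 4 via 0R0]
7. ¬□¬q, 0   [→-rule on 3 (branches; this branch)]
8. q → p, 0   [∨-rule on 6 (branches; this branch)]
9. p, 0   [→-rule on 8 (branches; this branch)]
10. ¬□(p ∨ (q → p)), 1   [¬□-rule on 5: fresh world 1, 0R1]
11. p ∨ (q → p), 1   [□-rule on 4 via 0R1]
12. q → p, 1   [∨-rule on 11 (branches; this branch)]
13. p, 1   [→-rule on 12 (branches; this branch)]
14. q, 2   [¬□-rule on 7: fresh world 2, 0R2]
15. p ∨ (q → p), 2   [□-rule on 4 via 0R2]
16. q → p, 2   [∨-rule on 15 (branches; this branch)]
17. p, 2   [→-rule on 16 (branches; this branch)]
18. ¬(p ∨ (q → p)), 3   [¬□-rule on 10: fresh world 3, 1R3]
19. ¬p, 3   [¬∨-rule on 18]
20. ¬(q → p), 3   [¬∨-rule on 18]
21. q, 3   [¬→-rule on 20]
22. p ∨ (q → p), 3   [□-rule on 4 via 0R3]
23. q → p, 3   [∨-rule on 22 (branches; this branch)]
24. p, 3   [→-rule on 23 (branches; this branch)]
Accessibility: 0R0, 0R1, 0R2, 0R3, 1R1, 1R3, 2R2, 3R3
Branch closes: p and ¬p both at 3.
Every branch closes (one shown): unsatisfiable in S4, hence also in S5 (every S5-frame is an S4-frame).
T-tableau for the formula:
1. ¬(□(p ∨ (q → p)) → □□(p ∨ (q → p))) ∧ (□¬q → p), 0
2. ¬(□(p ∨ (q → p)) → □□(p ∨ (q → p))), 0   [∧-rule on 1]
3. □¬q → p, 0   [∧-rule on 1]
4. □(p ∨ (q → p)), 0   [¬→-rule on 2]
5. ¬□□(p ∨ (q → p)), 0   [¬→-rule on 2]
6. p ∨ (q → p), 0   [□-rule on 4 via 0R0]
7. p, 0   [→-rule on 3 (branches; this branch)]
8. q → p, 0   [∨-rule on 6 (branches; this branch)]
9. ¬□(p ∨ (q → p)), 1   [¬□-rule on 5: fresh world 1, 0R1]
10. p ∨ (q → p), 1   [□-rule on 4 via 0R1]
11. q → p, 1   [∨-rule on 10 (branches; this branch)]
12. p, 1   [→-rule on 11 (branches; this branch)]
13. ¬(p ∨ (q → p)), 2   [¬□-rule on 9: fresh world 2, 1R2]
14. ¬p, 2   [¬∨-rule on 13]
15. ¬(q → p), 2   [¬∨-rule on 13]
16. q, 2   [¬→-rule on 15]
Accessibility: 0R0, 0R1, 1R1, 1R2, 2R2
Complete open branch: satisfiable in T, hence also in K (this T-model is also a K-model).

K, T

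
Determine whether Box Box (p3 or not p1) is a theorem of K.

Not valid

Tableau for the negation not Box Box (p3 or not p1):
1. not Box Box (p3 or not p1), w0
2. not Box (p3 or not p1), w1
3. not (p3 or not p1), w2
4. not p3, w2
5. p1, w2
Accessibility: w0Rw1, w1Rw2
The negation has an open branch (countermodel exists).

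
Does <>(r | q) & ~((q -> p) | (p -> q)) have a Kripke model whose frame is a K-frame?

No, unsatisfiable

1. <>(r | q) & ~((q -> p) | (p -> q)), 0
2. <>(r | q), 0   [&-rule on 1]
3. ~((q -> p) | (p -> q)), 0   [&-rule on 1]
4. ~(q -> p), 0   [~|-rule on 3]
5. ~(p -> q), 0   [~|-rule on 3]
6. q, 0   [~->-rule on 4]
7. ~p, 0   [~->-rule on 4]
8. p, 0   [~->-rule on 5]
9. ~q, 0   [~->-rule on 5]
Branch closes: p and ~p both at 0.
(One branch shown.) All branches close.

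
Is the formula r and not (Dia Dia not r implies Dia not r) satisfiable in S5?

Unsatisfiable (every branch closes)

1. r and not (Dia Dia not r implies Dia not r), w0
2. r, w0
3. not (Dia Dia not r implies Dia not r), w0
4. Dia Dia not r, w0
5. not Dia not r, w0
6. Dia not r, w1
7. r, w1
8. not r, w2
9. r, w2
Accessibility: w0Rw0, w0Rw1, w0Rw2, w1Rw0, w1Rw1, w1Rw2, w2Rw0, w2Rw1, w2Rw2
Branch closes: r and not r both at w2.
Every branch closes; the branch above is one of them.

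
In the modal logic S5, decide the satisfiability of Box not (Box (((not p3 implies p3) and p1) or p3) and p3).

Satisfiable (open branch found)

1. Box not (Box (((not p3 implies p3) and p1) or p3) and p3), 0
2. not (Box (((not p3 implies p3) and p1) or p3) and p3), 0   [Box-rule on 1 via 0R0]
3. not p3, 0   [neg-and-rule on 2 (branches; this branch)]
Accessibility: 0R0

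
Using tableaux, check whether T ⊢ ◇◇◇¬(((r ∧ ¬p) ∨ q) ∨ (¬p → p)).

Tableau for the negation ¬◇◇◇¬(((r ∧ ¬p) ∨ q) ∨ (¬p → p)):
1. ¬◇◇◇¬(((r ∧ ¬p) ∨ q) ∨ (¬p → p)), u
2. ¬◇◇¬(((r ∧ ¬p) ∨ q) ∨ (¬p → p)), u
3. ¬◇¬(((r ∧ ¬p) ∨ q) ∨ (¬p → p)), u
4. ((r ∧ ¬p) ∨ q) ∨ (¬p → p), u
5. ¬p → p, u
6. p, u
Accessibility: uRu
The negation has an open branch (countermodel exists).

Not valid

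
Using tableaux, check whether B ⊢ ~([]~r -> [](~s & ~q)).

Tableau for the negation []~r -> [](~s & ~q):
1. []~r -> [](~s & ~q), u
2. [](~s & ~q), u
3. ~s & ~q, u
4. ~s, u
5. ~q, u
Accessibility: uRu
The negation has an open branch (countermodel exists).

No, not valid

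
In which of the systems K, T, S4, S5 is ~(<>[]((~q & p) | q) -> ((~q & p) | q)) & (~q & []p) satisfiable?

K-tableau for the formula:
1. ~(<>[]((~q & p) | q) -> ((~q & p) | q)) & (~q & []p), w0
2. ~(<>[]((~q & p) | q) -> ((~q & p) | q)), w0
3. ~q & []p, w0
4. <>[]((~q & p) | q), w0
5. ~((~q & p) | q), w0
6. ~q, w0
7. []p, w0
8. ~(~q & p), w0
9. ~p, w0
10. []((~q & p) | q), w1
11. p, w1
Accessibility: w0Rw1
Complete open branch: satisfiable in K.
T-tableau for the formula:
1. ~(<>[]((~q & p) | q) -> ((~q & p) | q)) & (~q & []p), w0
2. ~(<>[]((~q & p) | q) -> ((~q & p) | q)), w0
3. ~q & []p, w0
4. <>[]((~q & p) | q), w0
5. ~((~q & p) | q), w0
6. ~q, w0
7. []p, w0
8. ~(~q & p), w0
9. p, w0
10. ~p, w0
Accessibility: w0Rw0
Branch closes: p and ~p both at w0.
Every branch closes (one shown): unsatisfiable in T, hence also in S4, S5 (every S4/S5-frame is a T-frame).

K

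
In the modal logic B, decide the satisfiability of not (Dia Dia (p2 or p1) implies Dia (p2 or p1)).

Yes, satisfiable

1. not (Dia Dia (p2 or p1) implies Dia (p2 or p1)), w0
2. Dia Dia (p2 or p1), w0
3. not Dia (p2 or p1), w0
4. not (p2 or p1), w0
5. not p2, w0
6. not p1, w0
7. Dia (p2 or p1), w1
8. not (p2 or p1), w1
9. not p2, w1
10. not p1, w1
11. p2 or p1, w2
12. p1, w2
Accessibility: w0Rw0, w0Rw1, w1Rw0, w1Rw1, w1Rw2, w2Rw1, w2Rw2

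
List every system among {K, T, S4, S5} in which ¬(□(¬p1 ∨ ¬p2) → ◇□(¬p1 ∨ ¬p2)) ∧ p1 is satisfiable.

K-tableau for the formula:
1. ¬(□(¬p1 ∨ ¬p2) → ◇□(¬p1 ∨ ¬p2)) ∧ p1, 0
2. ¬(□(¬p1 ∨ ¬p2) → ◇□(¬p1 ∨ ¬p2)), 0
3. p1, 0
4. □(¬p1 ∨ ¬p2), 0
5. ¬◇□(¬p1 ∨ ¬p2), 0
Complete open branch: satisfiable in K.
T-tableau for the formula:
1. ¬(□(¬p1 ∨ ¬p2) → ◇□(¬p1 ∨ ¬p2)) ∧ p1, 0
2. ¬(□(¬p1 ∨ ¬p2) → ◇□(¬p1 ∨ ¬p2)), 0
3. p1, 0
4. □(¬p1 ∨ ¬p2), 0
5. ¬◇□(¬p1 ∨ ¬p2), 0
6. ¬p1 ∨ ¬p2, 0
7. ¬□(¬p1 ∨ ¬p2), 0
8. ¬p2, 0
9. ¬(¬p1 ∨ ¬p2), 1
10. p1, 1
11. p2, 1
12. ¬p1 ∨ ¬p2, 1
13. ¬□(¬p1 ∨ ¬p2), 1
14. ¬p2, 1
Accessibility: 0R0, 0R1, 1R1
Branch closes: p2 and ¬p2 both at 1.
Every branch closes (one shown): unsatisfiable in T, hence also in S4, S5 (every S4/S5-frame is a T-frame).

K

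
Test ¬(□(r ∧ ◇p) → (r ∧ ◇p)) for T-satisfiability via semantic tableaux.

1. ¬(□(r ∧ ◇p) → (r ∧ ◇p)), 0
2. □(r ∧ ◇p), 0   [¬→-rule on 1]
3. ¬(r ∧ ◇p), 0   [¬→-rule on 1]
4. r ∧ ◇p, 0   [□-rule on 2 via 0R0]
5. r, 0   [∧-rule on 4]
6. ◇p, 0   [∧-rule on 4]
7. ¬◇p, 0   [¬∧-rule on 3 (branches; this branch)]
8. ¬p, 0   [¬◇-rule on 7 via 0R0]
9. p, 1   [◇-rule on 6: fresh world 1, 0R1]
10. r ∧ ◇p, 1   [□-rule on 2 via 0R1]
11. r, 1   [∧-rule on 10]
12. ◇p, 1   [∧-rule on 10]
13. ¬p, 1   [¬◇-rule on 7 via 0R1]
Accessibility: 0R0, 0R1, 1R1
Branch closes: p and ¬p both at 1.
(One branch shown.) All branches close.

Unsatisfiable (every branch closes)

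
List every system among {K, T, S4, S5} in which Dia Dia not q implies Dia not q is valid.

S4, S5

S4-tableau for the negation not (Dia Dia not q implies Dia not q):
1. not (Dia Dia not q implies Dia not q), 0
2. Dia Dia not q, 0
3. not Dia not q, 0
4. q, 0
5. Dia not q, 1
6. q, 1
7. not q, 2
8. q, 2
Accessibility: 0R0, 0R1, 0R2, 1R1, 1R2, 2R2
Branch closes: q and not q both at 2.
Every branch closes (one shown): valid in S4, hence also in S5 (every theorem of S4 is a theorem of S5).
T-tableau for the negation not (Dia Dia not q implies Dia not q):
1. not (Dia Dia not q implies Dia not q), 0
2. Dia Dia not q, 0
3. not Dia not q, 0
4. q, 0
5. Dia not q, 1
6. q, 1
7. not q, 2
Accessibility: 0R0, 0R1, 1R1, 1R2, 2R2
Complete open branch: countermodel on a T-frame, so not valid in T, nor in K (the same frame is also a K-frame).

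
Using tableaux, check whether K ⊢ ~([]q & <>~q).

Valid

Tableau for the negation []q & <>~q:
1. []q & <>~q, w0
2. []q, w0
3. <>~q, w0
4. ~q, w1
5. q, w1
Accessibility: w0Rw1
Branch closes: q and ~q both at w1.
All branches of the negation close; one closing branch shown above.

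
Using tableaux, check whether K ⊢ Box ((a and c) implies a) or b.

Tableau for the negation not (Box ((a and c) implies a) or b):
1. not (Box ((a and c) implies a) or b), u
2. not Box ((a and c) implies a), u
3. not b, u
4. not ((a and c) implies a), v
5. a and c, v
6. not a, v
7. a, v
8. c, v
Accessibility: uRv
Branch closes: a and not a both at v.
Every branch of the negation's tableau closes; the branch above is one of them.

Yes, valid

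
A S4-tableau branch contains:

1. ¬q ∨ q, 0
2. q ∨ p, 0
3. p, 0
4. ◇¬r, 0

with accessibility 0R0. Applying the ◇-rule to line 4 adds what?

a fresh world 1 with 0R1, and ¬r at 1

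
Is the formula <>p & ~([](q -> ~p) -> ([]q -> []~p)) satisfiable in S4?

No, unsatisfiable

1. <>p & ~([](q -> ~p) -> ([]q -> []~p)), u
2. <>p, u
3. ~([](q -> ~p) -> ([]q -> []~p)), u
4. [](q -> ~p), u
5. ~([]q -> []~p), u
6. []q, u
7. ~[]~p, u
8. q -> ~p, u
9. q, u
10. ~p, u
11. p, v
12. q -> ~p, v
13. q, v
14. ~p, v
Accessibility: uRu, uRv, vRv
Branch closes: p and ~p both at v.
(One branch shown.) All branches close.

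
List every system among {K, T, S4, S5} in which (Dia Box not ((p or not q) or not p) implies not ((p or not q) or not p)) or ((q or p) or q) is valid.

T-tableau for the negation not ((Dia Box not ((p or not q) or not p) implies not ((p or not q) or not p)) or ((q or p) or q)):
1. not ((Dia Box not ((p or not q) or not p) implies not ((p or not q) or not p)) or ((q or p) or q)), 0
2. not (Dia Box not ((p or not q) or not p) implies not ((p or not q) or not p)), 0   [neg-or-rule on 1]
3. not ((q or p) or q), 0   [neg-or-rule on 1]
4. Dia Box not ((p or not q) or not p), 0   [neg-implies-rule on 2]
5. (p or not q) or not p, 0   [neg-implies-rule on 2]
6. not (q or p), 0   [neg-or-rule on 3]
7. not q, 0   [neg-or-rule on 3]
8. not p, 0   [neg-or-rule on 6]
9. p or not q, 0   [or-rule on 5 (branches; this branch)]
10. Box not ((p or not q) or not p), 1   [Dia-rule on 4: fresh world 1, 0R1]
11. not ((p or not q) or not p), 1   [Box-rule on 10 via 1R1]
12. not (p or not q), 1   [neg-or-rule on 11]
13. p, 1   [neg-or-rule on 11]
14. not p, 1   [neg-or-rule on 12]
15. q, 1   [neg-or-rule on 12]
Accessibility: 0R0, 0R1, 1R1
Branch closes: p and not p both at 1.
Every branch closes (one shown): valid in T, hence also in S4, S5 (every theorem of T is a theorem of S4 and S5).
K-tableau for the negation not ((Dia Box not ((p or not q) or not p) implies not ((p or not q) or not p)) or ((q or p) or q)):
1. not ((Dia Box not ((p or not q) or not p) implies not ((p or not q) or not p)) or ((q or p) or q)), 0
2. not (Dia Box not ((p or not q) or not p) implies not ((p or not q) or not p)), 0   [neg-or-rule on 1]
3. not ((q or p) or q), 0   [neg-or-rule on 1]
4. Dia Box not ((p or not q) or not p), 0   [neg-implies-rule on 2]
5. (p or not q) or not p, 0   [neg-implies-rule on 2]
6. not (q or p), 0   [neg-or-rule on 3]
7. not q, 0   [neg-or-rule on 3]
8. not p, 0   [neg-or-rule on 6]
9. Box not ((p or not q) or not p), 1   [Dia-rule on 4: fresh world 1, 0R1]
Accessibility: 0R1
Complete open branch: countermodel on a K-frame, so not valid in K.

T, S4, S5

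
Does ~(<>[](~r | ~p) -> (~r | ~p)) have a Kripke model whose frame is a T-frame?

Satisfiable (open branch found)

1. ~(<>[](~r | ~p) -> (~r | ~p)), 0
2. <>[](~r | ~p), 0
3. ~(~r | ~p), 0
4. r, 0
5. p, 0
6. [](~r | ~p), 1
7. ~r | ~p, 1
8. ~p, 1
Accessibility: 0R0, 0R1, 1R1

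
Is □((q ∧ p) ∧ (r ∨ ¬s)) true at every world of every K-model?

Tableau for the negation ¬□((q ∧ p) ∧ (r ∨ ¬s)):
1. ¬□((q ∧ p) ∧ (r ∨ ¬s)), w0
2. ¬((q ∧ p) ∧ (r ∨ ¬s)), w1
3. ¬(r ∨ ¬s), w1
4. ¬r, w1
5. s, w1
Accessibility: w0Rw1
The negation has an open branch (countermodel exists).

No, not valid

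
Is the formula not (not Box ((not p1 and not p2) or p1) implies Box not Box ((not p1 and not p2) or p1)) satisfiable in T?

Satisfiable (open branch found)

1. not (not Box ((not p1 and not p2) or p1) implies Box not Box ((not p1 and not p2) or p1)), u
2. not Box ((not p1 and not p2) or p1), u
3. not Box not Box ((not p1 and not p2) or p1), u
4. not ((not p1 and not p2) or p1), v
5. not (not p1 and not p2), v
6. not p1, v
7. p2, v
8. Box ((not p1 and not p2) or p1), w
9. (not p1 and not p2) or p1, w
10. p1, w
Accessibility: uRu, uRv, uRw, vRv, wRw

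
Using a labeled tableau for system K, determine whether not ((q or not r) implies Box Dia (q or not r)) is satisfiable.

Satisfiable

1. not ((q or not r) implies Box Dia (q or not r)), u
2. q or not r, u
3. not Box Dia (q or not r), u
4. not r, u
5. not Dia (q or not r), v
Accessibility: uRv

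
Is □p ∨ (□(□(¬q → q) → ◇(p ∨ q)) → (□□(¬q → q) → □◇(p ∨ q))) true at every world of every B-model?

Tableau for the negation ¬(□p ∨ (□(□(¬q → q) → ◇(p ∨ q)) → (□□(¬q → q) → □◇(p ∨ q)))):
1. ¬(□p ∨ (□(□(¬q → q) → ◇(p ∨ q)) → (□□(¬q → q) → □◇(p ∨ q)))), 0
2. ¬□p, 0
3. ¬(□(□(¬q → q) → ◇(p ∨ q)) → (□□(¬q → q) → □◇(p ∨ q))), 0
4. □(□(¬q → q) → ◇(p ∨ q)), 0
5. ¬(□□(¬q → q) → □◇(p ∨ q)), 0
6. □□(¬q → q), 0
7. ¬□◇(p ∨ q), 0
8. □(¬q → q) → ◇(p ∨ q), 0
9. □(¬q → q), 0
10. ¬q → q, 0
11. ◇(p ∨ q), 0
12. q, 0
13. ¬p, 1
14. □(¬q → q) → ◇(p ∨ q), 1
15. □(¬q → q), 1
16. ¬q → q, 1
17. ◇(p ∨ q), 1
18. q, 1
19. ¬◇(p ∨ q), 2
20. □(¬q → q) → ◇(p ∨ q), 2
21. □(¬q → q), 2
22. ¬q → q, 2
23. ¬(p ∨ q), 0
24. ¬p, 0
25. ¬q, 0
Accessibility: 0R0, 0R1, 0R2, 1R0, 1R1, 2R0, 2R2
Branch closes: q and ¬q both at 0.
All branches of the negation close; one closing branch shown above.

Valid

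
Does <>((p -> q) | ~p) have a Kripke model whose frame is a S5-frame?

1. <>((p -> q) | ~p), w0
2. (p -> q) | ~p, w1   [<>-rule on 1: fresh world w1, w0Rw1]
3. ~p, w1   [|-rule on 2 (branches; this branch)]
Accessibility: w0Rw0, w0Rw1, w1Rw0, w1Rw1

Satisfiable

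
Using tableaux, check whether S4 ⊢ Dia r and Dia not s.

Invalid (countermodel exists)

Tableau for the negation not (Dia r and Dia not s):
1. not (Dia r and Dia not s), w0
2. not Dia not s, w0
3. s, w0
Accessibility: w0Rw0
The negation has an open branch (countermodel exists).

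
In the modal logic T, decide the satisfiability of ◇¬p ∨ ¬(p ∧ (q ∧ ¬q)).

Yes, satisfiable

1. ◇¬p ∨ ¬(p ∧ (q ∧ ¬q)), u
2. ¬(p ∧ (q ∧ ¬q)), u
3. ¬(q ∧ ¬q), u
4. q, u
Accessibility: uRu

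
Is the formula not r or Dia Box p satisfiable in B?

Yes, satisfiable

1. not r or Dia Box p, 0
2. Dia Box p, 0   [or-rule on 1 (branches; this branch)]
3. Box p, 1   [Dia-rule on 2: fresh world 1, 0R1]
4. p, 0   [Box-rule on 3 via 1R0]
5. p, 1   [Box-rule on 3 via 1R1]
Accessibility: 0R0, 0R1, 1R0, 1R1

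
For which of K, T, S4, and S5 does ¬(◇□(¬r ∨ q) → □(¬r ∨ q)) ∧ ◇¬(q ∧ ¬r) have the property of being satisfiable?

S4-tableau for the formula:
1. ¬(◇□(¬r ∨ q) → □(¬r ∨ q)) ∧ ◇¬(q ∧ ¬r), 0
2. ¬(◇□(¬r ∨ q) → □(¬r ∨ q)), 0   [∧-rule on 1]
3. ◇¬(q ∧ ¬r), 0   [∧-rule on 1]
4. ◇□(¬r ∨ q), 0   [¬→-rule on 2]
5. ¬□(¬r ∨ q), 0   [¬→-rule on 2]
6. ¬(q ∧ ¬r), 1   [◇-rule on 3: fresh world 1, 0R1]
7. r, 1   [¬∧-rule on 6 (branches; this branch)]
8. □(¬r ∨ q), 2   [◇-rule on 4: fresh world 2, 0R2]
9. ¬r ∨ q, 2   [□-rule on 8 via 2R2]
10. q, 2   [∨-rule on 9 (branches; this branch)]
11. ¬(¬r ∨ q), 3   [¬□-rule on 5: fresh world 3, 0R3]
12. r, 3   [¬∨-rule on 11]
13. ¬q, 3   [¬∨-rule on 11]
Accessibility: 0R0, 0R1, 0R2, 0R3, 1R1, 2R2, 3R3
Complete open branch: satisfiable in S4, hence also in K, T (this S4-model is also a K-model and a T-model).
S5-tableau for the formula:
1. ¬(◇□(¬r ∨ q) → □(¬r ∨ q)) ∧ ◇¬(q ∧ ¬r), 0
2. ¬(◇□(¬r ∨ q) → □(¬r ∨ q)), 0   [∧-rule on 1]
3. ◇¬(q ∧ ¬r), 0   [∧-rule on 1]
4. ◇□(¬r ∨ q), 0   [¬→-rule on 2]
5. ¬□(¬r ∨ q), 0   [¬→-rule on 2]
6. ¬(q ∧ ¬r), 1   [◇-rule on 3: fresh world 1, 0R1]
7. r, 1   [¬∧-rule on 6 (branches; this branch)]
8. □(¬r ∨ q), 2   [◇-rule on 4: fresh world 2, 0R2]
9. ¬r ∨ q, 0   [□-rule on 8 via 2R0]
10. ¬r ∨ q, 1   [□-rule on 8 via 2R1]
11. ¬r ∨ q, 2   [□-rule on 8 via 2R2]
12. q, 0   [∨-rule on 9 (branches; this branch)]
13. q, 1   [∨-rule on 10 (branches; this branch)]
14. q, 2   [∨-rule on 11 (branches; this branch)]
15. ¬(¬r ∨ q), 3   [¬□-rule on 5: fresh world 3, 0R3]
16. r, 3   [¬∨-rule on 15]
17. ¬q, 3   [¬∨-rule on 15]
18. ¬r ∨ q, 3   [□-rule on 8 via 2R3]
19. q, 3   [∨-rule on 18 (branches; this branch)]
Accessibility: 0R0, 0R1, 0R2, 0R3, 1R0, 1R1, 1R2, 1R3, 2R0, 2R1, 2R2, 2R3, 3R0, 3R1, 3R2, 3R3
Branch closes: q and ¬q both at 3.
Every branch closes (one shown): unsatisfiable in S5.

K, T, S4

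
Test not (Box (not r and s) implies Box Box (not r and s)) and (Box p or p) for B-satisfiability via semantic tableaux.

Yes, satisfiable

1. not (Box (not r and s) implies Box Box (not r and s)) and (Box p or p), u
2. not (Box (not r and s) implies Box Box (not r and s)), u
3. Box p or p, u
4. Box (not r and s), u
5. not Box Box (not r and s), u
6. not r and s, u
7. not r, u
8. s, u
9. p, u
10. not Box (not r and s), v
11. not r and s, v
12. not r, v
13. s, v
14. not (not r and s), w
15. not s, w
Accessibility: uRu, uRv, vRu, vRv, vRw, wRv, wRw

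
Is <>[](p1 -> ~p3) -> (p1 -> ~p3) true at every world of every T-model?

Invalid (countermodel exists)

Tableau for the negation ~(<>[](p1 -> ~p3) -> (p1 -> ~p3)):
1. ~(<>[](p1 -> ~p3) -> (p1 -> ~p3)), u
2. <>[](p1 -> ~p3), u
3. ~(p1 -> ~p3), u
4. p1, u
5. p3, u
6. [](p1 -> ~p3), v
7. p1 -> ~p3, v
8. ~p3, v
Accessibility: uRu, uRv, vRv
The negation has an open branch (countermodel exists).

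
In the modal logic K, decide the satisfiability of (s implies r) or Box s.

Yes, satisfiable

1. (s implies r) or Box s, 0
2. Box s, 0   [or-rule on 1 (branches; this branch)]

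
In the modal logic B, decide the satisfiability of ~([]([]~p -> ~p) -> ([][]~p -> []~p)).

No, unsatisfiable

1. ~([]([]~p -> ~p) -> ([][]~p -> []~p)), w0
2. []([]~p -> ~p), w0
3. ~([][]~p -> []~p), w0
4. [][]~p, w0
5. ~[]~p, w0
6. []~p -> ~p, w0
7. []~p, w0
8. ~p, w0
9. p, w1
10. []~p -> ~p, w1
11. []~p, w1
12. ~p, w1
Accessibility: w0Rw0, w0Rw1, w1Rw0, w1Rw1
Branch closes: p and ~p both at w1.
Every branch closes; the branch above is one of them.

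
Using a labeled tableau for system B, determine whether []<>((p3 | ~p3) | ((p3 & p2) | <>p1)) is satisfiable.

1. []<>((p3 | ~p3) | ((p3 & p2) | <>p1)), 0
2. <>((p3 | ~p3) | ((p3 & p2) | <>p1)), 0   [[]-rule on 1 via 0R0]
3. (p3 | ~p3) | ((p3 & p2) | <>p1), 1   [<>-rule on 2: fresh world 1, 0R1]
4. <>((p3 | ~p3) | ((p3 & p2) | <>p1)), 1   [[]-rule on 1 via 0R1]
5. (p3 & p2) | <>p1, 1   [|-rule on 3 (branches; this branch)]
6. <>p1, 1   [|-rule on 5 (branches; this branch)]
7. (p3 | ~p3) | ((p3 & p2) | <>p1), 2   [<>-rule on 4: fresh world 2, 1R2]
8. (p3 & p2) | <>p1, 2   [|-rule on 7 (branches; this branch)]
9. <>p1, 2   [|-rule on 8 (branches; this branch)]
10. p1, 3   [<>-rule on 6: fresh world 3, 1R3]
11. p1, 4   [<>-rule on 9: fresh world 4, 2R4]
Accessibility: 0R0, 0R1, 1R0, 1R1, 1R2, 1R3, 2R1, 2R2, 2R4, 3R1, 3R3, 4R2, 4R4

Satisfiable (open branch found)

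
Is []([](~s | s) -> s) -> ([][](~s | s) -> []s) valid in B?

Valid

Tableau for the negation ~([]([](~s | s) -> s) -> ([][](~s | s) -> []s)):
1. ~([]([](~s | s) -> s) -> ([][](~s | s) -> []s)), w0
2. []([](~s | s) -> s), w0
3. ~([][](~s | s) -> []s), w0
4. [][](~s | s), w0
5. ~[]s, w0
6. [](~s | s) -> s, w0
7. [](~s | s), w0
8. ~s | s, w0
9. s, w0
10. ~s, w1
11. [](~s | s) -> s, w1
12. [](~s | s), w1
13. ~s | s, w1
14. ~[](~s | s), w1
15. ~(~s | s), w2
16. s, w2
17. ~s, w2
Accessibility: w0Rw0, w0Rw1, w1Rw0, w1Rw1, w1Rw2, w2Rw1, w2Rw2
Branch closes: s and ~s both at w2.
All branches of the negation close; one closing branch shown above.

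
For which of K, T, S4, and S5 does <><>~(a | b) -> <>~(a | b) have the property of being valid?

S4-tableau for the negation ~(<><>~(a | b) -> <>~(a | b)):
1. ~(<><>~(a | b) -> <>~(a | b)), 0
2. <><>~(a | b), 0
3. ~<>~(a | b), 0
4. a | b, 0
5. b, 0
6. <>~(a | b), 1
7. a | b, 1
8. b, 1
9. ~(a | b), 2
10. ~a, 2
11. ~b, 2
12. a | b, 2
13. b, 2
Accessibility: 0R0, 0R1, 0R2, 1R1, 1R2, 2R2
Branch closes: b and ~b both at 2.
Every branch closes (one shown): valid in S4, hence also in S5 (every theorem of S4 is a theorem of S5).
T-tableau for the negation ~(<><>~(a | b) -> <>~(a | b)):
1. ~(<><>~(a | b) -> <>~(a | b)), 0
2. <><>~(a | b), 0
3. ~<>~(a | b), 0
4. a | b, 0
5. b, 0
6. <>~(a | b), 1
7. a | b, 1
8. b, 1
9. ~(a | b), 2
10. ~a, 2
11. ~b, 2
Accessibility: 0R0, 0R1, 1R1, 1R2, 2R2
Complete open branch: countermodel on a T-frame, so not valid in T, nor in K (the same frame is also a K-frame).

S4, S5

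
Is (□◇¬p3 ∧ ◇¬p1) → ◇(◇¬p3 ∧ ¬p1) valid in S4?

Yes, valid

Tableau for the negation ¬((□◇¬p3 ∧ ◇¬p1) → ◇(◇¬p3 ∧ ¬p1)):
1. ¬((□◇¬p3 ∧ ◇¬p1) → ◇(◇¬p3 ∧ ¬p1)), u
2. □◇¬p3 ∧ ◇¬p1, u
3. ¬◇(◇¬p3 ∧ ¬p1), u
4. □◇¬p3, u
5. ◇¬p1, u
6. ¬(◇¬p3 ∧ ¬p1), u
7. ◇¬p3, u
8. p1, u
9. ¬p1, v
10. ¬(◇¬p3 ∧ ¬p1), v
11. ◇¬p3, v
12. ¬◇¬p3, v
13. p3, v
14. ¬p3, w
15. ¬(◇¬p3 ∧ ¬p1), w
16. ◇¬p3, w
17. p1, w
18. ¬p3, x
19. ¬(◇¬p3 ∧ ¬p1), x
20. ◇¬p3, x
21. p3, x
Accessibility: uRu, uRv, uRw, uRx, vRv, vRx, wRw, xRx
Branch closes: p3 and ¬p3 both at x.
Every branch of the negation's tableau closes; the branch above is one of them.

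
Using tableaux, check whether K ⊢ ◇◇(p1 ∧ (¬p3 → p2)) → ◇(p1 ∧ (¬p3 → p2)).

No, not valid

Tableau for the negation ¬(◇◇(p1 ∧ (¬p3 → p2)) → ◇(p1 ∧ (¬p3 → p2))):
1. ¬(◇◇(p1 ∧ (¬p3 → p2)) → ◇(p1 ∧ (¬p3 → p2))), 0
2. ◇◇(p1 ∧ (¬p3 → p2)), 0
3. ¬◇(p1 ∧ (¬p3 → p2)), 0
4. ◇(p1 ∧ (¬p3 → p2)), 1
5. ¬(p1 ∧ (¬p3 → p2)), 1
6. ¬(¬p3 → p2), 1
7. ¬p3, 1
8. ¬p2, 1
9. p1 ∧ (¬p3 → p2), 2
10. p1, 2
11. ¬p3 → p2, 2
12. p2, 2
Accessibility: 0R1, 1R2
The negation has an open branch (countermodel exists).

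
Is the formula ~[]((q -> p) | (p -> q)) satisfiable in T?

1. ~[]((q -> p) | (p -> q)), u
2. ~((q -> p) | (p -> q)), v
3. ~(q -> p), v
4. ~(p -> q), v
5. q, v
6. ~p, v
7. p, v
8. ~q, v
Accessibility: uRu, uRv, vRv
Branch closes: p and ~p both at v.
(One branch shown.) All branches close.

Unsatisfiable (every branch closes)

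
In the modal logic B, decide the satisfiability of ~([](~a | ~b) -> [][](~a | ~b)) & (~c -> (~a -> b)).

Satisfiable (open branch found)

1. ~([](~a | ~b) -> [][](~a | ~b)) & (~c -> (~a -> b)), w0
2. ~([](~a | ~b) -> [][](~a | ~b)), w0   [&-rule on 1]
3. ~c -> (~a -> b), w0   [&-rule on 1]
4. [](~a | ~b), w0   [~->-rule on 2]
5. ~[][](~a | ~b), w0   [~->-rule on 2]
6. ~a | ~b, w0   [[]-rule on 4 via w0Rw0]
7. ~a -> b, w0   [->-rule on 3 (branches; this branch)]
8. ~b, w0   [|-rule on 6 (branches; this branch)]
9. a, w0   [->-rule on 7 (branches; this branch)]
10. ~[](~a | ~b), w1   [~[]-rule on 5: fresh world w1, w0Rw1]
11. ~a | ~b, w1   [[]-rule on 4 via w0Rw1]
12. ~b, w1   [|-rule on 11 (branches; this branch)]
13. ~(~a | ~b), w2   [~[]-rule on 10: fresh world w2, w1Rw2]
14. a, w2   [~|-rule on 13]
15. b, w2   [~|-rule on 13]
Accessibility: w0Rw0, w0Rw1, w1Rw0, w1Rw1, w1Rw2, w2Rw1, w2Rw2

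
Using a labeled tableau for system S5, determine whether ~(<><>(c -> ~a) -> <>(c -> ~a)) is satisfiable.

Unsatisfiable

1. ~(<><>(c -> ~a) -> <>(c -> ~a)), u
2. <><>(c -> ~a), u
3. ~<>(c -> ~a), u
4. ~(c -> ~a), u
5. c, u
6. a, u
7. <>(c -> ~a), v
8. ~(c -> ~a), v
9. c, v
10. a, v
11. c -> ~a, w
12. ~(c -> ~a), w
13. c, w
14. a, w
15. ~a, w
Accessibility: uRu, uRv, uRw, vRu, vRv, vRw, wRu, wRv, wRw
Branch closes: a and ~a both at w.
All branches of the tableau close; one closing branch shown above.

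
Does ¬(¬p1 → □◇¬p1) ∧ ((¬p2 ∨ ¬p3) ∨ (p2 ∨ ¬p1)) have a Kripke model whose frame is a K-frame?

1. ¬(¬p1 → □◇¬p1) ∧ ((¬p2 ∨ ¬p3) ∨ (p2 ∨ ¬p1)), 0
2. ¬(¬p1 → □◇¬p1), 0
3. (¬p2 ∨ ¬p3) ∨ (p2 ∨ ¬p1), 0
4. ¬p1, 0
5. ¬□◇¬p1, 0
6. p2 ∨ ¬p1, 0
7. ¬◇¬p1, 1
Accessibility: 0R1

Satisfiable (open branch found)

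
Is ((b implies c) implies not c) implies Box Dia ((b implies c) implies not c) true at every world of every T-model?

Tableau for the negation not (((b implies c) implies not c) implies Box Dia ((b implies c) implies not c)):
1. not (((b implies c) implies not c) implies Box Dia ((b implies c) implies not c)), u
2. (b implies c) implies not c, u   [neg-implies-rule on 1]
3. not Box Dia ((b implies c) implies not c), u   [neg-implies-rule on 1]
4. not c, u   [implies-rule on 2 (branches; this branch)]
5. not Dia ((b implies c) implies not c), v   [neg-Box-rule on 3: fresh world v, uRv]
6. not ((b implies c) implies not c), v   [neg-Dia-rule on 5 via vRv]
7. b implies c, v   [neg-implies-rule on 6]
8. c, v   [neg-implies-rule on 6]
Accessibility: uRu, uRv, vRv
The negation has an open branch (countermodel exists).

Not valid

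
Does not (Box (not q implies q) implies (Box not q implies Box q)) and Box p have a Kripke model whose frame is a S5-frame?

Unsatisfiable (every branch closes)

1. not (Box (not q implies q) implies (Box not q implies Box q)) and Box p, 0
2. not (Box (not q implies q) implies (Box not q implies Box q)), 0
3. Box p, 0
4. Box (not q implies q), 0
5. not (Box not q implies Box q), 0
6. Box not q, 0
7. not Box q, 0
8. p, 0
9. not q implies q, 0
10. not q, 0
11. q, 0
Accessibility: 0R0
Branch closes: q and not q both at 0.
All branches of the tableau close; one closing branch shown above.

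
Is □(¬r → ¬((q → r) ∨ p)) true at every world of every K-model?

Tableau for the negation ¬□(¬r → ¬((q → r) ∨ p)):
1. ¬□(¬r → ¬((q → r) ∨ p)), w0
2. ¬(¬r → ¬((q → r) ∨ p)), w1   [¬□-rule on 1: fresh world w1, w0Rw1]
3. ¬r, w1   [¬→-rule on 2]
4. (q → r) ∨ p, w1   [¬→-rule on 2]
5. p, w1   [∨-rule on 4 (branches; this branch)]
Accessibility: w0Rw1
The negation has an open branch (countermodel exists).

No, not valid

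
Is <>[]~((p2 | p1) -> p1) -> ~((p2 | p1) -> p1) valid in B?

Tableau for the negation ~(<>[]~((p2 | p1) -> p1) -> ~((p2 | p1) -> p1)):
1. ~(<>[]~((p2 | p1) -> p1) -> ~((p2 | p1) -> p1)), u
2. <>[]~((p2 | p1) -> p1), u
3. (p2 | p1) -> p1, u
4. ~(p2 | p1), u
5. ~p2, u
6. ~p1, u
7. []~((p2 | p1) -> p1), v
8. ~((p2 | p1) -> p1), u
9. p2 | p1, u
10. ~((p2 | p1) -> p1), v
11. p2 | p1, v
12. ~p1, v
13. p1, u
Accessibility: uRu, uRv, vRu, vRv
Branch closes: p1 and ~p1 both at u.
Every branch of the negation's tableau closes; the branch above is one of them.

Yes, valid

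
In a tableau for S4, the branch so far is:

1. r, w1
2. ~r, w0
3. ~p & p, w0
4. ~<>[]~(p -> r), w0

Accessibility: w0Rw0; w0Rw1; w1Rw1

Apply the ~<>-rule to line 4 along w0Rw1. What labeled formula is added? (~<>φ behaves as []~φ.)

~[]~(p -> r), w1

~<>φ behaves as []~φ: propagate the negated body to each accessible world.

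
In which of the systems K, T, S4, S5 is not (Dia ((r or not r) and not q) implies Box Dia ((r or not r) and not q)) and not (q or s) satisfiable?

S5-tableau for the formula:
1. not (Dia ((r or not r) and not q) implies Box Dia ((r or not r) and not q)) and not (q or s), 0
2. not (Dia ((r or not r) and not q) implies Box Dia ((r or not r) and not q)), 0
3. not (q or s), 0
4. Dia ((r or not r) and not q), 0
5. not Box Dia ((r or not r) and not q), 0
6. not q, 0
7. not s, 0
8. (r or not r) and not q, 1
9. r or not r, 1
10. not q, 1
11. not r, 1
12. not Dia ((r or not r) and not q), 2
13. not ((r or not r) and not q), 0
14. not ((r or not r) and not q), 1
15. not ((r or not r) and not q), 2
16. not (r or not r), 0
17. not r, 0
18. r, 0
Accessibility: 0R0, 0R1, 0R2, 1R0, 1R1, 1R2, 2R0, 2R1, 2R2
Branch closes: r and not r both at 0.
Every branch closes (one shown): unsatisfiable in S5.
S4-tableau for the formula:
1. not (Dia ((r or not r) and not q) implies Box Dia ((r or not r) and not q)) and not (q or s), 0
2. not (Dia ((r or not r) and not q) implies Box Dia ((r or not r) and not q)), 0
3. not (q or s), 0
4. Dia ((r or not r) and not q), 0
5. not Box Dia ((r or not r) and not q), 0
6. not q, 0
7. not s, 0
8. (r or not r) and not q, 1
9. r or not r, 1
10. not q, 1
11. not r, 1
12. not Dia ((r or not r) and not q), 2
13. not ((r or not r) and not q), 2
14. q, 2
Accessibility: 0R0, 0R1, 0R2, 1R1, 2R2
Complete open branch: satisfiable in S4, hence also in K, T (this S4-model is also a K-model and a T-model).

K, T, S4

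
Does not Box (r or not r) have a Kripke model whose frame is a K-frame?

No, unsatisfiable

1. not Box (r or not r), 0
2. not (r or not r), 1
3. not r, 1
4. r, 1
Accessibility: 0R1
Branch closes: r and not r both at 1.
(One branch shown.) All branches close.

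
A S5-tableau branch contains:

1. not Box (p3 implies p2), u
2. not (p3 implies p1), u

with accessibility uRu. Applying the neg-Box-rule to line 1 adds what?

a fresh world v with uRv, and not (p3 implies p2) at v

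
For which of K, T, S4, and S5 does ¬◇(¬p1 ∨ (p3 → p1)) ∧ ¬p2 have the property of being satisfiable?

K

K-tableau for the formula:
1. ¬◇(¬p1 ∨ (p3 → p1)) ∧ ¬p2, u
2. ¬◇(¬p1 ∨ (p3 → p1)), u   [∧-rule on 1]
3. ¬p2, u   [∧-rule on 1]
Complete open branch: satisfiable in K.
T-tableau for the formula:
1. ¬◇(¬p1 ∨ (p3 → p1)) ∧ ¬p2, u
2. ¬◇(¬p1 ∨ (p3 → p1)), u   [∧-rule on 1]
3. ¬p2, u   [∧-rule on 1]
4. ¬(¬p1 ∨ (p3 → p1)), u   [¬◇-rule on 2 via uRu]
5. p1, u   [¬∨-rule on 4]
6. ¬(p3 → p1), u   [¬∨-rule on 4]
7. p3, u   [¬→-rule on 6]
8. ¬p1, u   [¬→-rule on 6]
Accessibility: uRu
Branch closes: p1 and ¬p1 both at u.
Every branch closes (one shown): unsatisfiable in T, hence also in S4, S5 (every S4/S5-frame is a T-frame).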